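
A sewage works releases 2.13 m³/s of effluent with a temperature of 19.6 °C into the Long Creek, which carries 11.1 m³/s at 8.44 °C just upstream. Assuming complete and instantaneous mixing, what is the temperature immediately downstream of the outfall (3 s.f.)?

10.2 °C

Flow-weighted mixing: C = (Q_r C_r + Q_w C_w)/(Q_r + Q_w)
= (11.1×8.44 + 2.13×19.6)/(11.1 + 2.13) = 135.4/13.23 = 10.24 °C.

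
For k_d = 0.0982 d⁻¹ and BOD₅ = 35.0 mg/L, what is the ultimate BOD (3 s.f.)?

L₀ ≈ 90.2 mg/L

BOD₅ = L₀(1 − e^(−5k_d)) ⇒ L₀ = BOD₅ / (1 − e^(−5×0.0982))
= 35.0 / (1 − 0.6120) = 35.0 / 0.3880 = 90.21 mg/L.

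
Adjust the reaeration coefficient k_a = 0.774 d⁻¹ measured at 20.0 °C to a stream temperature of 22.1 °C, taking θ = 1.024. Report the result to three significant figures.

k_a(T₂) = k_a(T₁) · θ^(T₂−T₁) = 0.774 × 1.024^(22.1−20.0)
= 0.774 × 1.024^2.10 = 0.774 × 1.051 = 0.8135 d⁻¹.

k_a ≈ 0.814 d⁻¹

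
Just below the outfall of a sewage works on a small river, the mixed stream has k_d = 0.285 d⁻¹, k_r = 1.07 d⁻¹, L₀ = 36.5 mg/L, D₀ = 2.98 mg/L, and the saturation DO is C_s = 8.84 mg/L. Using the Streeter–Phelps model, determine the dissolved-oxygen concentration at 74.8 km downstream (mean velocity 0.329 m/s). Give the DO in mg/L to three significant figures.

DO ≈ 3.20 mg/L

Travel time t = x/v = 74.8 km / (0.329 m/s) = 74800 m / 0.329 m/s = 227400 s = 2.631 d.
k_d L₀/(k_r−k_d) = 0.285×36.5/(1.07−0.285) = 10.40/0.7850 = 13.25 mg/L.
e^(−k_d t) = e^(−0.285×2.631) = 0.4724; e^(−k_r t) = e^(−1.07×2.631) = 0.05987.
D = 13.25 × (0.4724 − 0.05987) + 2.98 × 0.05987 = 5.467 + 0.1784 = 5.645 mg/L.
DO = C_s − D = 8.84 − 5.645 = 3.195 mg/L.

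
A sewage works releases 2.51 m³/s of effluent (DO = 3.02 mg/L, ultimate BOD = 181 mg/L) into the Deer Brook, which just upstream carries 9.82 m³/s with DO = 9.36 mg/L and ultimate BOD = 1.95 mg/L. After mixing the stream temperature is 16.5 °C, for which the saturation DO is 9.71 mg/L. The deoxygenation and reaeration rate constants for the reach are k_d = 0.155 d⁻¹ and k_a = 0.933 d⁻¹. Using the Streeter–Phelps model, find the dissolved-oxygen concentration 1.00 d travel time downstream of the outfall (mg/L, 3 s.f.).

DO ≈ 5.52 mg/L

Mixed DO = (9.82×9.36 + 2.51×3.02)/(9.82+2.51) = 99.50/12.33 = 8.069 mg/L.
Mixed L₀ = (9.82×1.95 + 2.51×181)/(12.33) = 473.5/12.33 = 38.40 mg/L.
Initial deficit D₀ = C_s − DO₀ = 9.71 − 8.069 = 1.641 mg/L.
D(1.00) = [0.155×38.40/(0.933−0.155)](e^(−0.155×1.00) − e^(−0.933×1.00)) + 1.641 e^(−0.933×1.00)
= 7.650 × (0.8564 − 0.3934) + 1.641 × 0.3934 = 4.188 mg/L.
DO = 9.71 − 4.188 = 5.522 mg/L.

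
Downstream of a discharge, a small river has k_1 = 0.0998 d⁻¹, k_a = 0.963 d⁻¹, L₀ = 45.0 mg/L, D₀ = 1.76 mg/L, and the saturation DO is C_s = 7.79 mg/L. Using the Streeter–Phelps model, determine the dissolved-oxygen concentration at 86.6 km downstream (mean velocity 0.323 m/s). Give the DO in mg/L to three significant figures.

Travel time t = x/v = 86.6 km / (0.323 m/s) = 86600 m / 0.323 m/s = 268100 s = 3.103 d.
k_1 L₀/(k_a−k_1) = 0.0998×45.0/(0.963−0.0998) = 4.491/0.8632 = 5.203 mg/L.
e^(−k_1 t) = e^(−0.0998×3.103) = 0.7337; e^(−k_a t) = e^(−0.963×3.103) = 0.05037.
D = 5.203 × (0.7337 − 0.05037) + 1.76 × 0.05037 = 3.555 + 0.08865 = 3.644 mg/L.
DO = C_s − D = 7.79 − 3.644 = 4.146 mg/L.

DO ≈ 4.15 mg/L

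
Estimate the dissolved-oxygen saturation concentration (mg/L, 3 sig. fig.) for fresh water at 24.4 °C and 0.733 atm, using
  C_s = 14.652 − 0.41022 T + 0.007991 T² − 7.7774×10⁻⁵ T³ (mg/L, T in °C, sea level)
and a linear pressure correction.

At sea level: C_s = 14.652 − 0.41022×24.4 + 0.007991×24.4² − 7.7774×10⁻⁵×24.4³ = 8.270 mg/L.
Pressure correction: C_s' = 8.270 × 0.733 = 6.062 mg/L.

C_s ≈ 6.06 mg/L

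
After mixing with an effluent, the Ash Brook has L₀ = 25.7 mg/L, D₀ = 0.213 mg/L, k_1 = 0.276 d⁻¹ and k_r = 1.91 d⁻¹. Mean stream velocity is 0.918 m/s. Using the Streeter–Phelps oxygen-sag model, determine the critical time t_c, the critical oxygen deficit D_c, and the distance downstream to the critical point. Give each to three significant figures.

t_c ≈ 1.15 d; D_c ≈ 2.70 mg/L; x_c ≈ 91.5 km

t_c = [1/(k_r−k_1)] ln[(k_r/k_1)(1 − D₀(k_r−k_1)/(k_1 L₀))]
= [1/(1.91−0.276)] ln[(1.91/0.276)(1 − 0.213×1.634/(0.276×25.7))]
= (1/1.634) ln[6.920 × 0.9509] = 0.6120 × ln(6.581) = 0.6120 × 1.884 = 1.153 d.
L(t_c) = L₀ e^(−k_1 t_c) = 25.7 × 0.7274 = 18.69 mg/L, and at the critical point k_r D_c = k_1 L, so D_c = (0.276/1.91) × 18.69 = 2.701 mg/L.
x_c = v t_c = 0.918 m/s × 1.153 d × 86400 s/d = 91460 m ≈ 91.5 km.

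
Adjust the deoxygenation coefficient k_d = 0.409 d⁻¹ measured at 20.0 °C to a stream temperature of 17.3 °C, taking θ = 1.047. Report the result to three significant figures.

k_d ≈ 0.361 d⁻¹

k_d(T₂) = k_d(T₁) · θ^(T₂−T₁) = 0.409 × 1.047^(17.3−20.0)
= 0.409 × 1.047^-2.70 = 0.409 × 0.8834 = 0.3613 d⁻¹.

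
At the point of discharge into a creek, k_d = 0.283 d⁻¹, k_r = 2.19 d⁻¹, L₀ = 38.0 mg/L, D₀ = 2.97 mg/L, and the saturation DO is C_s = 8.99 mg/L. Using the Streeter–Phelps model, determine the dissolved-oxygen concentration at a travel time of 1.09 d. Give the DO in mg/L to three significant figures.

DO ≈ 5.09 mg/L

k_d L₀/(k_r−k_d) = 0.283×38.0/(2.19−0.283) = 10.75/1.907 = 5.639 mg/L.
e^(−k_d t) = e^(−0.283×1.090) = 0.7346; e^(−k_r t) = e^(−2.19×1.090) = 0.09190.
D = 5.639 × (0.7346 − 0.09190) + 2.97 × 0.09190 = 3.624 + 0.2729 = 3.897 mg/L.
DO = C_s − D = 8.99 − 3.897 = 5.093 mg/L.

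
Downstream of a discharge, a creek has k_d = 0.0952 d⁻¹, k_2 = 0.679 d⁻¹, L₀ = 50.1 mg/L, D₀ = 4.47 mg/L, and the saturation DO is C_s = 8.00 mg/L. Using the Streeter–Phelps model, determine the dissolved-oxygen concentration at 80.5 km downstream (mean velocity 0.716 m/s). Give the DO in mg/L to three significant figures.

DO ≈ 2.31 mg/L

Travel time t = x/v = 80.5 km / (0.716 m/s) = 80500 m / 0.716 m/s = 112400 s = 1.301 d.
k_d L₀/(k_2−k_d) = 0.0952×50.1/(0.679−0.0952) = 4.770/0.5838 = 8.170 mg/L.
e^(−k_d t) = e^(−0.0952×1.301) = 0.8835; e^(−k_2 t) = e^(−0.679×1.301) = 0.4133.
D = 8.170 × (0.8835 − 0.4133) + 4.47 × 0.4133 = 3.841 + 1.847 = 5.689 mg/L.
DO = C_s − D = 8.00 − 5.689 = 2.311 mg/L.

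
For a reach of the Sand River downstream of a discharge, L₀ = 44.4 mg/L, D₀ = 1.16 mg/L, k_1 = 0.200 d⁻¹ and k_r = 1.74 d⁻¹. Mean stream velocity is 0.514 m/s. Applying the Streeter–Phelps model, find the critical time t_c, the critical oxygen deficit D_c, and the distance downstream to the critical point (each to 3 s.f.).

t_c = [1/(k_r−k_1)] ln[(k_r/k_1)(1 − D₀(k_r−k_1)/(k_1 L₀))]
= [1/(1.74−0.200)] ln[(1.74/0.200)(1 − 1.16×1.540/(0.200×44.4))]
= (1/1.540) ln[8.700 × 0.7988] = 0.6494 × ln(6.950) = 0.6494 × 1.939 = 1.259 d.
L(t_c) = L₀ e^(−k_1 t_c) = 44.4 × 0.7774 = 34.52 mg/L, and at the critical point k_r D_c = k_1 L, so D_c = (0.200/1.74) × 34.52 = 3.967 mg/L.
x_c = v t_c = 0.514 m/s × 1.259 d × 86400 s/d = 55910 m ≈ 55.9 km.

t_c ≈ 1.26 d; D_c ≈ 3.97 mg/L; x_c ≈ 55.9 km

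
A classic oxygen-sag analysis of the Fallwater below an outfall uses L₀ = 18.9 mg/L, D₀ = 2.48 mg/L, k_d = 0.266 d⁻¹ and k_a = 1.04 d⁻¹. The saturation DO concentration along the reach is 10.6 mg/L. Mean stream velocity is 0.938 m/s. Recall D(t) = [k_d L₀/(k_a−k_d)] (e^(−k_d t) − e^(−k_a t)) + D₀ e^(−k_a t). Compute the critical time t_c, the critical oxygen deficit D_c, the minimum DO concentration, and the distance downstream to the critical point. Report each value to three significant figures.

At the critical point dD/dt = 0, so k_d L₀ e^(−k_d t) = k_a D. Substituting D(t) from the Streeter–Phelps equation and solving for t gives
t_c = ln[(k_a/k_d)(1 − D₀(k_a−k_d)/(k_d L₀))] / (k_a−k_d).
Here k_a−k_d = 0.7740 d⁻¹ and 1 − D₀(k_a−k_d)/(k_d L₀) = 1 − 2.48×0.7740/(0.266×18.9) = 0.6182, so
t_c = ln(3.910 × 0.6182) / 0.7740 = 0.8825 / 0.7740 = 1.140 d.
L(t_c) = L₀ e^(−k_d t_c) = 18.9 × 0.7384 = 13.96 mg/L, and at the critical point k_a D_c = k_d L, so D_c = (0.266/1.04) × 13.96 = 3.569 mg/L.
Minimum DO = C_s − D_c = 10.6 − 3.569 = 7.031 mg/L.
x_c = v t_c = 0.938 m/s × 1.140 d × 86400 s/d = 92410 m ≈ 92.4 km.

t_c ≈ 1.14 d; D_c ≈ 3.57 mg/L; min DO ≈ 7.03 mg/L; x_c ≈ 92.4 km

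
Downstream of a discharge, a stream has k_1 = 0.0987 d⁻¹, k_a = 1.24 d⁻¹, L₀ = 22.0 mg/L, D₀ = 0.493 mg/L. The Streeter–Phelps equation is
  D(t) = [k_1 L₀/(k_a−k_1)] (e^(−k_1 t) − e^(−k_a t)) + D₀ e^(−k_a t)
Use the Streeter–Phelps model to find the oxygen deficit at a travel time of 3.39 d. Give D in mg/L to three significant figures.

D ≈ 1.34 mg/L

k_1 L₀/(k_a−k_1) = 0.0987×22.0/(1.24−0.0987) = 2.171/1.141 = 1.903 mg/L.
e^(−k_1 t) = e^(−0.0987×3.390) = 0.7156; e^(−k_a t) = e^(−1.24×3.390) = 0.01494.
D = 1.903 × (0.7156 − 0.01494) + 0.493 × 0.01494 = 1.333 + 0.007366 = 1.340 mg/L.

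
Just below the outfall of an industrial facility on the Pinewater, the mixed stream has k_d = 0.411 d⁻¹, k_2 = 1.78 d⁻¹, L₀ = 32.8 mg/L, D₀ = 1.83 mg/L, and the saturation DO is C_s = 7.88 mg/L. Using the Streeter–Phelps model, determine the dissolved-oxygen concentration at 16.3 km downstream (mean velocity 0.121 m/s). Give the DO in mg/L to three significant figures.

Travel time t = x/v = 16.3 km / (0.121 m/s) = 16300 m / 0.121 m/s = 134700 s = 1.559 d.
k_d L₀/(k_2−k_d) = 0.411×32.8/(1.78−0.411) = 13.48/1.369 = 9.847 mg/L.
e^(−k_d t) = e^(−0.411×1.559) = 0.5269; e^(−k_2 t) = e^(−1.78×1.559) = 0.06233.
D = 9.847 × (0.5269 − 0.06233) + 1.83 × 0.06233 = 4.574 + 0.1141 = 4.688 mg/L.
DO = C_s − D = 7.88 − 4.688 = 3.192 mg/L.

DO ≈ 3.19 mg/L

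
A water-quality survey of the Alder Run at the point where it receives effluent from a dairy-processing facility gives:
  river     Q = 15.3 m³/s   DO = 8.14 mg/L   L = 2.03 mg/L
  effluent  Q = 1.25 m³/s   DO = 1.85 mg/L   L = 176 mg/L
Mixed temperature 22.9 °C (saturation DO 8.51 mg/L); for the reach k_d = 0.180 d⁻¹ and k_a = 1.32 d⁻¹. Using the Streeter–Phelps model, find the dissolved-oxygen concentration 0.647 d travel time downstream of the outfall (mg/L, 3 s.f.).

Mixed DO = (15.3×8.14 + 1.25×1.85)/(15.3+1.25) = 126.9/16.55 = 7.665 mg/L.
Mixed L₀ = (15.3×2.03 + 1.25×176)/(16.55) = 251.1/16.55 = 15.17 mg/L.
Initial deficit D₀ = C_s − DO₀ = 8.51 − 7.665 = 0.8451 mg/L.
D(0.647) = [0.180×15.17/(1.32−0.180)](e^(−0.180×0.647) − e^(−1.32×0.647)) + 0.8451 e^(−1.32×0.647)
= 2.395 × (0.8901 − 0.4257) + 0.8451 × 0.4257 = 1.472 mg/L.
DO = 8.51 − 1.472 = 7.038 mg/L.

DO ≈ 7.04 mg/L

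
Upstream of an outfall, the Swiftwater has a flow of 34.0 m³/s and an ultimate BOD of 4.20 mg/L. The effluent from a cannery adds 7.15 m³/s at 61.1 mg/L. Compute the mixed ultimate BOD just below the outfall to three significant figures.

14.1 mg/L

Flow-weighted mixing: C = (Q_r C_r + Q_w C_w)/(Q_r + Q_w)
= (34.0×4.20 + 7.15×61.1)/(34.0 + 7.15) = 579.7/41.15 = 14.09 mg/L.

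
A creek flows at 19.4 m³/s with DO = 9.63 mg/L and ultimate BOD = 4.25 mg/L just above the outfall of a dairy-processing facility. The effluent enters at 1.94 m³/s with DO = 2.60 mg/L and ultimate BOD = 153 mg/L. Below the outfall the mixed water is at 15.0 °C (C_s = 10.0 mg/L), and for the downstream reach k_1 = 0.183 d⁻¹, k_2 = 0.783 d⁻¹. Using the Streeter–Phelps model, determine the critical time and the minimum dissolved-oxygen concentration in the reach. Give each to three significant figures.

Mixed DO = (19.4×9.63 + 1.94×2.60)/(19.4+1.94) = 191.9/21.34 = 8.991 mg/L.
Mixed L₀ = (19.4×4.25 + 1.94×153)/(21.34) = 379.3/21.34 = 17.77 mg/L.
Initial deficit D₀ = C_s − DO₀ = 10.0 − 8.991 = 1.009 mg/L.
t_c = (1/0.6000) ln[(0.783/0.183)(1 − 1.009×0.6000/(0.183×17.77))] = 1.667 × ln(3.482) = 2.079 d.
D_c = (0.183/0.783) × 17.77 × e^(−0.183×2.079) = 0.2337 × 17.77 × 0.6835 = 2.839 mg/L.
Minimum DO = 10.0 − 2.839 = 7.161 mg/L.

t_c ≈ 2.08 d; minimum DO ≈ 7.16 mg/L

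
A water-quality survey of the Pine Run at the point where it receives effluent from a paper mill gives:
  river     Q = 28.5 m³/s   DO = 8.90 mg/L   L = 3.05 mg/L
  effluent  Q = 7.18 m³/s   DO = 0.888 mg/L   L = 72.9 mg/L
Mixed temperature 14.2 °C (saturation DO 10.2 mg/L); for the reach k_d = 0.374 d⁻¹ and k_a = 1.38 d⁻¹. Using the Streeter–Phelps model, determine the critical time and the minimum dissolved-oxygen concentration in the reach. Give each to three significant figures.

Mixed DO = (28.5×8.90 + 7.18×0.888)/(28.5+7.18) = 260.0/35.68 = 7.288 mg/L.
Mixed L₀ = (28.5×3.05 + 7.18×72.9)/(35.68) = 610.3/35.68 = 17.11 mg/L.
Initial deficit D₀ = C_s − DO₀ = 10.2 − 7.288 = 2.912 mg/L.
t_c = (1/1.006) ln[(1.38/0.374)(1 − 2.912×1.006/(0.374×17.11))] = 0.9940 × ln(2.000) = 0.6891 d.
D_c = (0.374/1.38) × 17.11 × e^(−0.374×0.6891) = 0.2710 × 17.11 × 0.7728 = 3.583 mg/L.
Minimum DO = 10.2 − 3.583 = 6.617 mg/L.

t_c ≈ 0.689 d; minimum DO ≈ 6.62 mg/L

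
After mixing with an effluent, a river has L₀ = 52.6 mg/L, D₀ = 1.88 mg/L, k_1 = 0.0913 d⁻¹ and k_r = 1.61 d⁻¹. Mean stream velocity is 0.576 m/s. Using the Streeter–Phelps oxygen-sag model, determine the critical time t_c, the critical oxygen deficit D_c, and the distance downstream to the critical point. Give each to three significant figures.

t_c ≈ 1.30 d; D_c ≈ 2.65 mg/L; x_c ≈ 64.5 km

With k_r/k_1 = 17.63 and 1 − D₀(k_r−k_1)/(k_1 L₀) = 0.4055,
t_c = ln(17.63 × 0.4055) / (1.61 − 0.0913) = ln(7.150) / 1.519 = 1.967/1.519 = 1.295 d.
D_c = (k_1/k_r) L₀ e^(−k_1 t_c) = (0.0913/1.61) × 52.6 × e^(−0.0913×1.295) = 0.05671 × 52.6 × 0.8885 = 2.650 mg/L.
x_c = v t_c = 0.576 m/s × 1.295 d × 86400 s/d = 64460 m ≈ 64.5 km.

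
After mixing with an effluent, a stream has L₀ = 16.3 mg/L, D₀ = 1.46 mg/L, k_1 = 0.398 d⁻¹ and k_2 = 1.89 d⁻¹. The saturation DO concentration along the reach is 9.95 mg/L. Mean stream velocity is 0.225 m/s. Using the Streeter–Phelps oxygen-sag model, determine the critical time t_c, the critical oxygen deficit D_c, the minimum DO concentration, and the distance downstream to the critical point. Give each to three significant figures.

t_c ≈ 0.770 d; D_c ≈ 2.53 mg/L; min DO ≈ 7.42 mg/L; x_c ≈ 15.0 km

With k_2/k_1 = 4.749 and 1 − D₀(k_2−k_1)/(k_1 L₀) = 0.6642,
t_c = ln(4.749 × 0.6642) / (1.89 − 0.398) = ln(3.154) / 1.492 = 1.149/1.492 = 0.7699 d.
L(t_c) = L₀ e^(−k_1 t_c) = 16.3 × 0.7361 = 12.00 mg/L, and at the critical point k_2 D_c = k_1 L, so D_c = (0.398/1.89) × 12.00 = 2.527 mg/L.
Minimum DO = C_s − D_c = 9.95 − 2.527 = 7.423 mg/L.
x_c = v t_c = 0.225 m/s × 0.7699 d × 86400 s/d = 14970 m ≈ 15.0 km.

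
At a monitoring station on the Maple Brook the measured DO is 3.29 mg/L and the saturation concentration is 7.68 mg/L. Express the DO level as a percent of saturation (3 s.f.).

42.8 % saturation

% saturation = C/C_s × 100 = 3.29/7.68 × 100 = 42.8 %.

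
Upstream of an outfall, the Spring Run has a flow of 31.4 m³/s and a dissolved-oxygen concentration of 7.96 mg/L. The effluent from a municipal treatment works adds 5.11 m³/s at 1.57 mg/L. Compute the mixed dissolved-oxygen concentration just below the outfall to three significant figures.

Flow-weighted mixing: C = (Q_r C_r + Q_w C_w)/(Q_r + Q_w)
= (31.4×7.96 + 5.11×1.57)/(31.4 + 5.11) = 258.0/36.51 = 7.066 mg/L.

7.07 mg/L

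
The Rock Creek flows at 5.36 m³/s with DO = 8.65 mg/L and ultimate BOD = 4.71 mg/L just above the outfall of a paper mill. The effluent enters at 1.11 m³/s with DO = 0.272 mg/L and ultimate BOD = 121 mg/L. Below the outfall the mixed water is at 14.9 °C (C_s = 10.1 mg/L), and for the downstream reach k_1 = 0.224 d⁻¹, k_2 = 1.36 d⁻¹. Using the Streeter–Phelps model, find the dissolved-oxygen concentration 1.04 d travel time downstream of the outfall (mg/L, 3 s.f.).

DO ≈ 6.73 mg/L

Mixed DO = (5.36×8.65 + 1.11×0.272)/(5.36+1.11) = 46.67/6.470 = 7.213 mg/L.
Mixed L₀ = (5.36×4.71 + 1.11×121)/(6.470) = 159.6/6.470 = 24.66 mg/L.
Initial deficit D₀ = C_s − DO₀ = 10.1 − 7.213 = 2.887 mg/L.
D(1.04) = [0.224×24.66/(1.36−0.224)](e^(−0.224×1.04) − e^(−1.36×1.04)) + 2.887 e^(−1.36×1.04)
= 4.863 × (0.7922 − 0.2431) + 2.887 × 0.2431 = 3.372 mg/L.
DO = 10.1 − 3.372 = 6.728 mg/L.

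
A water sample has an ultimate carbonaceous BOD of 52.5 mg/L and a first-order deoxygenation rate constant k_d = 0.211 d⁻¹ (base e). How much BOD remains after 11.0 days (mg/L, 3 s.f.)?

L ≈ 5.15 mg/L

L_t = L₀ e^(−k_d t) = 52.5 × e^(−0.211×11.0) = 52.5 × 0.09818 = 5.154 mg/L.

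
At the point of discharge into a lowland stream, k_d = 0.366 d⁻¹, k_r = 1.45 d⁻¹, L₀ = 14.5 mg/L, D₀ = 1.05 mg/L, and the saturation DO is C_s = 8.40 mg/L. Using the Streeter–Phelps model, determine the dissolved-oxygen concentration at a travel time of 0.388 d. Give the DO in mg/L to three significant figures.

DO ≈ 6.34 mg/L

k_d L₀/(k_r−k_d) = 0.366×14.5/(1.45−0.366) = 5.307/1.084 = 4.896 mg/L.
e^(−k_d t) = e^(−0.366×0.3880) = 0.8676; e^(−k_r t) = e^(−1.45×0.3880) = 0.5697.
D = 4.896 × (0.8676 − 0.5697) + 1.05 × 0.5697 = 1.458 + 0.5982 = 2.057 mg/L.
DO = C_s − D = 8.40 − 2.057 = 6.343 mg/L.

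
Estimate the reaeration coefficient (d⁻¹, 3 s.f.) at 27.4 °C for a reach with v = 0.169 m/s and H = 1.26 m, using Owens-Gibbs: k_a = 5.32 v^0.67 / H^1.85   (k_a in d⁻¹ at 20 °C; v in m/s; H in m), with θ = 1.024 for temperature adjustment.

k_a ≈ 1.26 d⁻¹

k_a(20) = 5.32 × 0.169^0.67 / 1.26^1.85 = 5.32 × 0.3039 / 1.534 = 1.054 d⁻¹.
k_a(27.4) = 1.054 × 1.024^(27.4−20) = 1.054 × 1.192 = 1.256 d⁻¹.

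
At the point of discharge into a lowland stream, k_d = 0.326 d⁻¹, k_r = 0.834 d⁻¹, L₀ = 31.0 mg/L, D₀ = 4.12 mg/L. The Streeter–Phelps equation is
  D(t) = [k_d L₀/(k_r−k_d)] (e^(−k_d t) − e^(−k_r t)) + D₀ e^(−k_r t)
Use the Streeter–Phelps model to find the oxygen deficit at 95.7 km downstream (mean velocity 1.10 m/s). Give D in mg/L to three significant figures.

Travel time t = x/v = 95.7 km / (1.10 m/s) = 95700 m / 1.10 m/s = 87000 s = 1.007 d.
k_d L₀/(k_r−k_d) = 0.326×31.0/(0.834−0.326) = 10.11/0.5080 = 19.89 mg/L.
e^(−k_d t) = e^(−0.326×1.007) = 0.7202; e^(−k_r t) = e^(−0.834×1.007) = 0.4318.
D = 19.89 × (0.7202 − 0.4318) + 4.12 × 0.4318 = 5.737 + 1.779 = 7.516 mg/L.

D ≈ 7.52 mg/L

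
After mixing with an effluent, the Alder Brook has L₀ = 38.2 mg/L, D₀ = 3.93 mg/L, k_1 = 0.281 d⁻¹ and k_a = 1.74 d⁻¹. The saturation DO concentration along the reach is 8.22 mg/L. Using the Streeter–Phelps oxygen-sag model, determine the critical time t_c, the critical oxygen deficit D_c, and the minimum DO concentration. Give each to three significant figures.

t_c ≈ 0.726 d; D_c ≈ 5.03 mg/L; min DO ≈ 3.19 mg/L

At the critical point dD/dt = 0, so k_1 L₀ e^(−k_1 t) = k_a D. Substituting D(t) from the Streeter–Phelps equation and solving for t gives
t_c = ln[(k_a/k_1)(1 − D₀(k_a−k_1)/(k_1 L₀))] / (k_a−k_1).
Here k_a−k_1 = 1.459 d⁻¹ and 1 − D₀(k_a−k_1)/(k_1 L₀) = 1 − 3.93×1.459/(0.281×38.2) = 0.4658, so
t_c = ln(6.192 × 0.4658) / 1.459 = 1.059 / 1.459 = 0.7261 d.
D_c = (k_1/k_a) L₀ e^(−k_1 t_c) = (0.281/1.74) × 38.2 × e^(−0.281×0.7261) = 0.1615 × 38.2 × 0.8154 = 5.031 mg/L.
Minimum DO = C_s − D_c = 8.22 − 5.031 = 3.189 mg/L.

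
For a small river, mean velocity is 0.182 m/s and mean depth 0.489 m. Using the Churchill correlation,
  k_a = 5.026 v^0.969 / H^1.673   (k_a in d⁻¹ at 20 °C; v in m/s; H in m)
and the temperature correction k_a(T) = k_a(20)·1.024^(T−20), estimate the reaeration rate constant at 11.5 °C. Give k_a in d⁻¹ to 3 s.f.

k_a ≈ 2.61 d⁻¹

k_a(20) = 5.026 × 0.182^0.969 / 0.489^1.673 = 5.026 × 0.1919 / 0.3021 = 3.192 d⁻¹.
k_a(11.5) = 3.192 × 1.024^(11.5−20) = 3.192 × 0.8174 = 2.609 d⁻¹.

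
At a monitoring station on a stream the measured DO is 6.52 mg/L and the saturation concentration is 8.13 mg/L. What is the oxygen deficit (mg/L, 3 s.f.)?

D = C_s − C = 8.13 − 6.52 = 1.61 mg/L.

D ≈ 1.61 mg/L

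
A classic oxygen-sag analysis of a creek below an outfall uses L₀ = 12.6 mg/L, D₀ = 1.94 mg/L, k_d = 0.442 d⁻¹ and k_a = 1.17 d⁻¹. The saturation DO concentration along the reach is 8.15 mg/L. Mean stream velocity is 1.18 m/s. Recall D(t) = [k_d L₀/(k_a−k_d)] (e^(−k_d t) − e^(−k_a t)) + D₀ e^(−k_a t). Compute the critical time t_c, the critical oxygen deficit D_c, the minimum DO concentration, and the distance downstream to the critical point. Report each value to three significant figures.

t_c ≈ 0.935 d; D_c ≈ 3.15 mg/L; min DO ≈ 5.00 mg/L; x_c ≈ 95.4 km

At the critical point dD/dt = 0, so k_d L₀ e^(−k_d t) = k_a D. Substituting D(t) from the Streeter–Phelps equation and solving for t gives
t_c = ln[(k_a/k_d)(1 − D₀(k_a−k_d)/(k_d L₀))] / (k_a−k_d).
Here k_a−k_d = 0.7280 d⁻¹ and 1 − D₀(k_a−k_d)/(k_d L₀) = 1 − 1.94×0.7280/(0.442×12.6) = 0.7464, so
t_c = ln(2.647 × 0.7464) / 0.7280 = 0.6810 / 0.7280 = 0.9354 d.
D_c = (k_d/k_a) L₀ e^(−k_d t_c) = (0.442/1.17) × 12.6 × e^(−0.442×0.9354) = 0.3778 × 12.6 × 0.6614 = 3.148 mg/L.
Minimum DO = C_s − D_c = 8.15 − 3.148 = 5.002 mg/L.
x_c = v t_c = 1.18 m/s × 0.9354 d × 86400 s/d = 95360 m ≈ 95.4 km.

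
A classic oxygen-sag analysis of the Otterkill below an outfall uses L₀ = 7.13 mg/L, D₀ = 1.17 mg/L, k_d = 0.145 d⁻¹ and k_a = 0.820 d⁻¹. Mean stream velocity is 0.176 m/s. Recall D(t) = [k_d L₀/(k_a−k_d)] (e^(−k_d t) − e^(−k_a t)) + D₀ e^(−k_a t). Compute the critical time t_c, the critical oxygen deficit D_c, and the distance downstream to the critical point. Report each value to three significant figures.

t_c ≈ 0.428 d; D_c ≈ 1.18 mg/L; x_c ≈ 6.51 km

With k_a/k_d = 5.655 and 1 − D₀(k_a−k_d)/(k_d L₀) = 0.2361,
t_c = ln(5.655 × 0.2361) / (0.820 − 0.145) = ln(1.335) / 0.6750 = 0.2891/0.6750 = 0.4283 d.
D_c = (k_d/k_a) L₀ e^(−k_d t_c) = (0.145/0.820) × 7.13 × e^(−0.145×0.4283) = 0.1768 × 7.13 × 0.9398 = 1.185 mg/L.
x_c = v t_c = 0.176 m/s × 0.4283 d × 86400 s/d = 6513 m ≈ 6.51 km.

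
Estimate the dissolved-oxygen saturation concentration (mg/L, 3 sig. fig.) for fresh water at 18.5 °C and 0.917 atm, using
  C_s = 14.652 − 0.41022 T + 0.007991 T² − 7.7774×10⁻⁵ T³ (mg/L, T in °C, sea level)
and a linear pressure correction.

C_s ≈ 8.53 mg/L

At sea level: C_s = 14.652 − 0.41022×18.5 + 0.007991×18.5² − 7.7774×10⁻⁵×18.5³ = 9.305 mg/L.
Pressure correction: C_s' = 9.305 × 0.917 = 8.533 mg/L.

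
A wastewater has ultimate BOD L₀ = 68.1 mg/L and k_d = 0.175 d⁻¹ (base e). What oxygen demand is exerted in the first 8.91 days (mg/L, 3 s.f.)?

y_t = L₀(1 − e^(−k_d t)) = 68.1 × (1 − e^(−0.175×8.91))
= 68.1 × (1 − 0.2103) = 68.1 × 0.7897 = 53.78 mg/L.

y ≈ 53.8 mg/L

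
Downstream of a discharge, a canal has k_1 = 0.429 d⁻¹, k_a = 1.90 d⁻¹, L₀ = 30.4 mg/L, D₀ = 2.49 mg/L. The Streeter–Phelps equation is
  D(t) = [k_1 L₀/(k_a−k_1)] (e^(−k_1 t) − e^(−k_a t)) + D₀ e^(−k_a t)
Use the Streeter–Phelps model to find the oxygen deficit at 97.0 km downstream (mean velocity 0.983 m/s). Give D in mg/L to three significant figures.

Travel time t = x/v = 97.0 km / (0.983 m/s) = 97000 m / 0.983 m/s = 98680 s = 1.142 d.
k_1 L₀/(k_a−k_1) = 0.429×30.4/(1.90−0.429) = 13.04/1.471 = 8.866 mg/L.
e^(−k_1 t) = e^(−0.429×1.142) = 0.6127; e^(−k_a t) = e^(−1.90×1.142) = 0.1142.
D = 8.866 × (0.6127 − 0.1142) + 2.49 × 0.1142 = 4.419 + 0.2843 = 4.704 mg/L.

D ≈ 4.70 mg/L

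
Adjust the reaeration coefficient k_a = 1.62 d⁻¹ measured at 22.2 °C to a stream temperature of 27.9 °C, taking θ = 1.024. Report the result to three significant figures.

k_a ≈ 1.85 d⁻¹

k_a(T₂) = k_a(T₁) · θ^(T₂−T₁) = 1.62 × 1.024^(27.9−22.2)
= 1.62 × 1.024^5.70 = 1.62 × 1.145 = 1.854 d⁻¹.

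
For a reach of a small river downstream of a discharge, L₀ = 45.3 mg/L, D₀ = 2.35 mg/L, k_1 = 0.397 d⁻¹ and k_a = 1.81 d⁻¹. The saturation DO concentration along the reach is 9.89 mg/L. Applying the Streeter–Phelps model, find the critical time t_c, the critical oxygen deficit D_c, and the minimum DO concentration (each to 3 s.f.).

t_c = [1/(k_a−k_1)] ln[(k_a/k_1)(1 − D₀(k_a−k_1)/(k_1 L₀))]
= [1/(1.81−0.397)] ln[(1.81/0.397)(1 − 2.35×1.413/(0.397×45.3))]
= (1/1.413) ln[4.559 × 0.8154] = 0.7077 × ln(3.717) = 0.7077 × 1.313 = 0.9292 d.
D_c = (k_1/k_a) L₀ e^(−k_1 t_c) = (0.397/1.81) × 45.3 × e^(−0.397×0.9292) = 0.2193 × 45.3 × 0.6915 = 6.871 mg/L.
Minimum DO = C_s − D_c = 9.89 − 6.871 = 3.019 mg/L.

t_c ≈ 0.929 d; D_c ≈ 6.87 mg/L; min DO ≈ 3.02 mg/L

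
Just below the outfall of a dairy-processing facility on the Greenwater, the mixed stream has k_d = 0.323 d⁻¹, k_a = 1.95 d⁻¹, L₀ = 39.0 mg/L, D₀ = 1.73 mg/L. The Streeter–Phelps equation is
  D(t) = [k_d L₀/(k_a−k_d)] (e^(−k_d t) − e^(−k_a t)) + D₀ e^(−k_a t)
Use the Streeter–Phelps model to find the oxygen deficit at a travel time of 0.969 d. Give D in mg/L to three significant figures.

D ≈ 4.75 mg/L

k_d L₀/(k_a−k_d) = 0.323×39.0/(1.95−0.323) = 12.60/1.627 = 7.742 mg/L.
e^(−k_d t) = e^(−0.323×0.9690) = 0.7313; e^(−k_a t) = e^(−1.95×0.9690) = 0.1511.
D = 7.742 × (0.7313 − 0.1511) + 1.73 × 0.1511 = 4.492 + 0.2615 = 4.753 mg/L.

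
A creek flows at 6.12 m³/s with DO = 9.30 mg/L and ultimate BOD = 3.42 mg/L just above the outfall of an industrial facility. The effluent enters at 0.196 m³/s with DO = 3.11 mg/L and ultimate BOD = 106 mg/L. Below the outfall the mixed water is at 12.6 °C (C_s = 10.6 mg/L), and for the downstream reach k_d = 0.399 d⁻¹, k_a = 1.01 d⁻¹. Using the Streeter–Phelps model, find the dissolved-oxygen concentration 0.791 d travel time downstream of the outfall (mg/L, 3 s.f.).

DO ≈ 8.72 mg/L

Mixed DO = (6.12×9.30 + 0.196×3.11)/(6.12+0.196) = 57.53/6.316 = 9.108 mg/L.
Mixed L₀ = (6.12×3.42 + 0.196×106)/(6.316) = 41.71/6.316 = 6.603 mg/L.
Initial deficit D₀ = C_s − DO₀ = 10.6 − 9.108 = 1.492 mg/L.
D(0.791) = [0.399×6.603/(1.01−0.399)](e^(−0.399×0.791) − e^(−1.01×0.791)) + 1.492 e^(−1.01×0.791)
= 4.312 × (0.7293 − 0.4498) + 1.492 × 0.4498 = 1.877 mg/L.
DO = 10.6 − 1.877 = 8.723 mg/L.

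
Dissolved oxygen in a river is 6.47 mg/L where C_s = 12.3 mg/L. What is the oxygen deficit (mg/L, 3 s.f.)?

D ≈ 5.83 mg/L

D = C_s − C = 12.3 − 6.47 = 5.83 mg/L.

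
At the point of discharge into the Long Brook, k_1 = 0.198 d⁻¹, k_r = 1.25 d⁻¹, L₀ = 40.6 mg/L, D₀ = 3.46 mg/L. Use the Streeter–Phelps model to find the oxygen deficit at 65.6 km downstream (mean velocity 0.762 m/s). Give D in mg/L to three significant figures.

Travel time t = x/v = 65.6 km / (0.762 m/s) = 65600 m / 0.762 m/s = 86090 s = 0.9964 d.
k_1 L₀/(k_r−k_1) = 0.198×40.6/(1.25−0.198) = 8.039/1.052 = 7.641 mg/L.
e^(−k_1 t) = e^(−0.198×0.9964) = 0.8210; e^(−k_r t) = e^(−1.25×0.9964) = 0.2878.
D = 7.641 × (0.8210 − 0.2878) + 3.46 × 0.2878 = 4.074 + 0.9958 = 5.070 mg/L.

D ≈ 5.07 mg/L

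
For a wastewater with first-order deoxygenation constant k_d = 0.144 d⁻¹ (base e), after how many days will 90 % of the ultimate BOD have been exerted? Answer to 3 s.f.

y/L₀ = 1 − e^(−k_d t) = 0.90 ⇒ e^(−k_d t) = 0.100
t = −ln(0.100) / 0.144 = 2.303 / 0.144 = 15.99 d.

t ≈ 16.0 d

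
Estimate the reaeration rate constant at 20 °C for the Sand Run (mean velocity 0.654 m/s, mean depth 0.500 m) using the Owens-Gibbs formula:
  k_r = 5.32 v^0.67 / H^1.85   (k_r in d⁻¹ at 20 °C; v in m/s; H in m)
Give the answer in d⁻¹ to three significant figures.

k_r = 5.32 × 0.654^0.67 / 0.500^1.85 = 5.32 × 0.7524 / 0.2774 = 14.43 d⁻¹.

k_r ≈ 14.4 d⁻¹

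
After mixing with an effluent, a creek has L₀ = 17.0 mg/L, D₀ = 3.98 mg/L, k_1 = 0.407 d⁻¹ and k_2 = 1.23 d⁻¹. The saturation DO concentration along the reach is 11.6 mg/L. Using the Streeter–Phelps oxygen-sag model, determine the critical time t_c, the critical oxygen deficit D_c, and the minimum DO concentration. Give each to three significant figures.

t_c ≈ 0.565 d; D_c ≈ 4.47 mg/L; min DO ≈ 7.13 mg/L

At the critical point dD/dt = 0, so k_1 L₀ e^(−k_1 t) = k_2 D. Substituting D(t) from the Streeter–Phelps equation and solving for t gives
t_c = ln[(k_2/k_1)(1 − D₀(k_2−k_1)/(k_1 L₀))] / (k_2−k_1).
Here k_2−k_1 = 0.8230 d⁻¹ and 1 − D₀(k_2−k_1)/(k_1 L₀) = 1 − 3.98×0.8230/(0.407×17.0) = 0.5266, so
t_c = ln(3.022 × 0.5266) / 0.8230 = 0.4646 / 0.8230 = 0.5645 d.
L(t_c) = L₀ e^(−k_1 t_c) = 17.0 × 0.7947 = 13.51 mg/L, and at the critical point k_2 D_c = k_1 L, so D_c = (0.407/1.23) × 13.51 = 4.470 mg/L.
Minimum DO = C_s − D_c = 11.6 − 4.470 = 7.130 mg/L.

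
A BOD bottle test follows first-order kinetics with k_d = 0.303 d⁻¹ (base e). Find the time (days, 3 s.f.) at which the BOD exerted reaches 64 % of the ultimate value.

y/L₀ = 1 − e^(−k_d t) = 0.64 ⇒ e^(−k_d t) = 0.360
t = −ln(0.360) / 0.303 = 1.022 / 0.303 = 3.372 d.

t ≈ 3.37 d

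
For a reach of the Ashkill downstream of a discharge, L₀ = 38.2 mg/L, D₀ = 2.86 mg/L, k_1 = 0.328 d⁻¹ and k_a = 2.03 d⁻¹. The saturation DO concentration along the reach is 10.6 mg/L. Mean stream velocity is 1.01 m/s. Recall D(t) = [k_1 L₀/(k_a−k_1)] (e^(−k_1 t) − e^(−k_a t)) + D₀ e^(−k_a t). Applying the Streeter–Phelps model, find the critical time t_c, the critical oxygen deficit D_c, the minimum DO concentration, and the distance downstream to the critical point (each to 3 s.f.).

t_c ≈ 0.782 d; D_c ≈ 4.78 mg/L; min DO ≈ 5.82 mg/L; x_c ≈ 68.2 km

With k_a/k_1 = 6.189 and 1 − D₀(k_a−k_1)/(k_1 L₀) = 0.6115,
t_c = ln(6.189 × 0.6115) / (2.03 − 0.328) = ln(3.785) / 1.702 = 1.331/1.702 = 0.7820 d.
D_c = (k_1/k_a) L₀ e^(−k_1 t_c) = (0.328/2.03) × 38.2 × e^(−0.328×0.7820) = 0.1616 × 38.2 × 0.7738 = 4.776 mg/L.
Minimum DO = C_s − D_c = 10.6 − 4.776 = 5.824 mg/L.
x_c = v t_c = 1.01 m/s × 0.7820 d × 86400 s/d = 68240 m ≈ 68.2 km.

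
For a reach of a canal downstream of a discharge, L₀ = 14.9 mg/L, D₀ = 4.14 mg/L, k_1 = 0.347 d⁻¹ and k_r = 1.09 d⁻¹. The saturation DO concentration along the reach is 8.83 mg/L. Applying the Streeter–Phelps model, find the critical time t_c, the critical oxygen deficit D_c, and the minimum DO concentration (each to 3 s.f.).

With k_r/k_1 = 3.141 and 1 − D₀(k_r−k_1)/(k_1 L₀) = 0.4051,
t_c = ln(3.141 × 0.4051) / (1.09 − 0.347) = ln(1.272) / 0.7430 = 0.2409/0.7430 = 0.3242 d.
D_c = (k_1/k_r) L₀ e^(−k_1 t_c) = (0.347/1.09) × 14.9 × e^(−0.347×0.3242) = 0.3183 × 14.9 × 0.8936 = 4.239 mg/L.
Minimum DO = C_s − D_c = 8.83 − 4.239 = 4.591 mg/L.

t_c ≈ 0.324 d; D_c ≈ 4.24 mg/L; min DO ≈ 4.59 mg/L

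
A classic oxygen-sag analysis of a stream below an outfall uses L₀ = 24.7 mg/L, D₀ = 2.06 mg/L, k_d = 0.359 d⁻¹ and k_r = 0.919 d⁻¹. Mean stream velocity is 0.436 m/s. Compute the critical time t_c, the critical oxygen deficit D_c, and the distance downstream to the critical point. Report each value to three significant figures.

t_c ≈ 1.43 d; D_c ≈ 5.78 mg/L; x_c ≈ 53.9 km

With k_r/k_d = 2.560 and 1 − D₀(k_r−k_d)/(k_d L₀) = 0.8699,
t_c = ln(2.560 × 0.8699) / (0.919 − 0.359) = ln(2.227) / 0.5600 = 0.8006/0.5600 = 1.430 d.
D_c = (k_d/k_r) L₀ e^(−k_d t_c) = (0.359/0.919) × 24.7 × e^(−0.359×1.430) = 0.3906 × 24.7 × 0.5986 = 5.775 mg/L.
x_c = v t_c = 0.436 m/s × 1.430 d × 86400 s/d = 53850 m ≈ 53.9 km.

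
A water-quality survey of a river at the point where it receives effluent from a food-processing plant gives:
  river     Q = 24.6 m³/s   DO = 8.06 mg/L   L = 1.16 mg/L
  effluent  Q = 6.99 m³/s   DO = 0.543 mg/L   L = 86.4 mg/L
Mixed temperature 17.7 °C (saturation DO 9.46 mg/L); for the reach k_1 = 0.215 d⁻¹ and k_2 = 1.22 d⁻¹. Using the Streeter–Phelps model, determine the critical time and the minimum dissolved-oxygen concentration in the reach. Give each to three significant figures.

t_c ≈ 0.478 d; minimum DO ≈ 6.28 mg/L

Mixed DO = (24.6×8.06 + 6.99×0.543)/(24.6+6.99) = 202.1/31.59 = 6.397 mg/L.
Mixed L₀ = (24.6×1.16 + 6.99×86.4)/(31.59) = 632.5/31.59 = 20.02 mg/L.
Initial deficit D₀ = C_s − DO₀ = 9.46 − 6.397 = 3.063 mg/L.
t_c = (1/1.005) ln[(1.22/0.215)(1 − 3.063×1.005/(0.215×20.02))] = 0.9950 × ln(1.616) = 0.4776 d.
D_c = (0.215/1.22) × 20.02 × e^(−0.215×0.4776) = 0.1762 × 20.02 × 0.9024 = 3.184 mg/L.
Minimum DO = 9.46 − 3.184 = 6.276 mg/L.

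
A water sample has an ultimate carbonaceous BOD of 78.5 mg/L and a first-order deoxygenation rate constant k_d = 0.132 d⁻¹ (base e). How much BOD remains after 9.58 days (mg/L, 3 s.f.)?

L_t = L₀ e^(−k_d t) = 78.5 × e^(−0.132×9.58) = 78.5 × 0.2824 = 22.17 mg/L.

L ≈ 22.2 mg/L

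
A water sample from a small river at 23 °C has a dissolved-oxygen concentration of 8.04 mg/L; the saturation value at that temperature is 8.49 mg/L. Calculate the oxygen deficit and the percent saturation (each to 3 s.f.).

D ≈ 0.450 mg/L; 94.7 % saturation

D = C_s − C = 8.49 − 8.04 = 0.450 mg/L.
% saturation = 8.04/8.49 × 100 = 94.7 %.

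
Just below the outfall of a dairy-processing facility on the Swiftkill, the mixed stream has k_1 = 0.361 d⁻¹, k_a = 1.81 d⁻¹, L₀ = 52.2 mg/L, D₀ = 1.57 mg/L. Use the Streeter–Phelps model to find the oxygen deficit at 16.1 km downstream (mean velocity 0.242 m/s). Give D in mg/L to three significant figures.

D ≈ 7.01 mg/L

Travel time t = x/v = 16.1 km / (0.242 m/s) = 16100 m / 0.242 m/s = 66530 s = 0.7700 d.
k_1 L₀/(k_a−k_1) = 0.361×52.2/(1.81−0.361) = 18.84/1.449 = 13.00 mg/L.
e^(−k_1 t) = e^(−0.361×0.7700) = 0.7573; e^(−k_a t) = e^(−1.81×0.7700) = 0.2482.
D = 13.00 × (0.7573 − 0.2482) + 1.57 × 0.2482 = 6.622 + 0.3896 = 7.011 mg/L.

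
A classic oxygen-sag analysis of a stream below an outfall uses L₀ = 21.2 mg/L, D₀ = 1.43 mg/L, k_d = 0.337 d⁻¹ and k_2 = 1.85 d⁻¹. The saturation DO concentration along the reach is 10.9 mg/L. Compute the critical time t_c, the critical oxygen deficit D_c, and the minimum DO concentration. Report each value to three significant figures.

t_c ≈ 0.887 d; D_c ≈ 2.86 mg/L; min DO ≈ 8.04 mg/L

t_c = [1/(k_2−k_d)] ln[(k_2/k_d)(1 − D₀(k_2−k_d)/(k_d L₀))]
= [1/(1.85−0.337)] ln[(1.85/0.337)(1 − 1.43×1.513/(0.337×21.2))]
= (1/1.513) ln[5.490 × 0.6972] = 0.6609 × ln(3.827) = 0.6609 × 1.342 = 0.8871 d.
D_c = (k_d/k_2) L₀ e^(−k_d t_c) = (0.337/1.85) × 21.2 × e^(−0.337×0.8871) = 0.1822 × 21.2 × 0.7416 = 2.864 mg/L.
Minimum DO = C_s − D_c = 10.9 − 2.864 = 8.036 mg/L.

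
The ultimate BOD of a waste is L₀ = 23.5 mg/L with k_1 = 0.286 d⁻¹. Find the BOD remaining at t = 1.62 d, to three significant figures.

L_t = L₀ e^(−k_1 t) = 23.5 × e^(−0.286×1.62) = 23.5 × 0.6292 = 14.79 mg/L.

L ≈ 14.8 mg/L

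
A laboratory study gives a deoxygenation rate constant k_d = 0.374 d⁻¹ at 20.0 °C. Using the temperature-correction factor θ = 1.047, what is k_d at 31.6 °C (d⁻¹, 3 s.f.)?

k_d ≈ 0.637 d⁻¹

k_d(T₂) = k_d(T₁) · θ^(T₂−T₁) = 0.374 × 1.047^(31.6−20.0)
= 0.374 × 1.047^11.6 = 0.374 × 1.704 = 0.6372 d⁻¹.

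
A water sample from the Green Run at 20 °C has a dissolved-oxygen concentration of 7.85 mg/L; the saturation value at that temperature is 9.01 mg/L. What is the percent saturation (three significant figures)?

87.1 % saturation

% saturation = C/C_s × 100 = 7.85/9.01 × 100 = 87.1 %.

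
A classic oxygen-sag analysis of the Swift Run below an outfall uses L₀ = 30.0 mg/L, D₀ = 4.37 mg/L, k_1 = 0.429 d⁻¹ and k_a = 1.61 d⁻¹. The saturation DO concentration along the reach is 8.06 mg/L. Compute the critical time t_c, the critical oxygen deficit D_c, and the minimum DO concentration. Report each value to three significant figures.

t_c = [1/(k_a−k_1)] ln[(k_a/k_1)(1 − D₀(k_a−k_1)/(k_1 L₀))]
= [1/(1.61−0.429)] ln[(1.61/0.429)(1 − 4.37×1.181/(0.429×30.0))]
= (1/1.181) ln[3.753 × 0.5990] = 0.8467 × ln(2.248) = 0.8467 × 0.8100 = 0.6859 d.
D_c = (k_1/k_a) L₀ e^(−k_1 t_c) = (0.429/1.61) × 30.0 × e^(−0.429×0.6859) = 0.2665 × 30.0 × 0.7451 = 5.956 mg/L.
Minimum DO = C_s − D_c = 8.06 − 5.956 = 2.104 mg/L.

t_c ≈ 0.686 d; D_c ≈ 5.96 mg/L; min DO ≈ 2.10 mg/L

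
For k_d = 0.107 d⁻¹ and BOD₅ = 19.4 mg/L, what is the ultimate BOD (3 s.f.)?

L₀ ≈ 46.8 mg/L

BOD₅ = L₀(1 − e^(−5k_d)) ⇒ L₀ = BOD₅ / (1 − e^(−5×0.107))
= 19.4 / (1 − 0.5857) = 19.4 / 0.4143 = 46.82 mg/L.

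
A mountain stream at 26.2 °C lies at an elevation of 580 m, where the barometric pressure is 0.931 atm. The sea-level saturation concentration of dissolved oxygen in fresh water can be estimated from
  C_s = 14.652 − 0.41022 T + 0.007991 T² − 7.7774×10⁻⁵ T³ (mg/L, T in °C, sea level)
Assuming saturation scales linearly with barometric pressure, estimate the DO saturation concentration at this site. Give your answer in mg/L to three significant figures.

C_s ≈ 7.44 mg/L

At sea level: C_s = 14.652 − 0.41022×26.2 + 0.007991×26.2² − 7.7774×10⁻⁵×26.2³ = 7.991 mg/L.
Pressure correction: C_s' = 7.991 × 0.931 = 7.439 mg/L.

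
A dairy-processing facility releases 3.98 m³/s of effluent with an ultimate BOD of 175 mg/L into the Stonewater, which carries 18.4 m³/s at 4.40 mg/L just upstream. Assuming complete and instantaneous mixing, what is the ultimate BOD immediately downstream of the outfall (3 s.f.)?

Flow-weighted mixing: C = (Q_r C_r + Q_w C_w)/(Q_r + Q_w)
= (18.4×4.40 + 3.98×175)/(18.4 + 3.98) = 777.5/22.38 = 34.74 mg/L.

34.7 mg/L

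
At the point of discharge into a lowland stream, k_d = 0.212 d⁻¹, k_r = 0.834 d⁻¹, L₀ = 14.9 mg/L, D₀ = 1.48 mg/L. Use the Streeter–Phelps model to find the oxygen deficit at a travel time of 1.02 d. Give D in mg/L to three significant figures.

k_d L₀/(k_r−k_d) = 0.212×14.9/(0.834−0.212) = 3.159/0.6220 = 5.078 mg/L.
e^(−k_d t) = e^(−0.212×1.020) = 0.8055; e^(−k_r t) = e^(−0.834×1.020) = 0.4271.
D = 5.078 × (0.8055 − 0.4271) + 1.48 × 0.4271 = 1.922 + 0.6321 = 2.554 mg/L.

D ≈ 2.55 mg/L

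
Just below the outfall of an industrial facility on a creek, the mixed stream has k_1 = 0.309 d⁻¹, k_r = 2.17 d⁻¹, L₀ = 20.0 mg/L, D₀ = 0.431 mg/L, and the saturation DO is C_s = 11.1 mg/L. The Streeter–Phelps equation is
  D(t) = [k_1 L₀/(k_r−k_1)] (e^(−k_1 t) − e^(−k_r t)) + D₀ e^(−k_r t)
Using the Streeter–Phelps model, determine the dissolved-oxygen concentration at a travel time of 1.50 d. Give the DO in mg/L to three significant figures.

k_1 L₀/(k_r−k_1) = 0.309×20.0/(2.17−0.309) = 6.180/1.861 = 3.321 mg/L.
e^(−k_1 t) = e^(−0.309×1.500) = 0.6291; e^(−k_r t) = e^(−2.17×1.500) = 0.03858.
D = 3.321 × (0.6291 − 0.03858) + 0.431 × 0.03858 = 1.961 + 0.01663 = 1.978 mg/L.
DO = C_s − D = 11.1 − 1.978 = 9.122 mg/L.

DO ≈ 9.12 mg/L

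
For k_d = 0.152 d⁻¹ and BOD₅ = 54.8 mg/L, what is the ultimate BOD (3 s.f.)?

L₀ ≈ 103 mg/L

BOD₅ = L₀(1 − e^(−5k_d)) ⇒ L₀ = BOD₅ / (1 − e^(−5×0.152))
= 54.8 / (1 − 0.4677) = 54.8 / 0.5323 = 102.9 mg/L.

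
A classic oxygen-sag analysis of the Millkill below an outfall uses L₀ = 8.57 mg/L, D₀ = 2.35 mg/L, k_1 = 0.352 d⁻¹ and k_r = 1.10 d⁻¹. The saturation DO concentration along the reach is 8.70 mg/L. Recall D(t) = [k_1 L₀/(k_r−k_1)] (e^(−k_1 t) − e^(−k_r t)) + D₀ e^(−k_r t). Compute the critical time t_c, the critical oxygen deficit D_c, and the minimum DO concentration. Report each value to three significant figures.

t_c ≈ 0.355 d; D_c ≈ 2.42 mg/L; min DO ≈ 6.28 mg/L

t_c = [1/(k_r−k_1)] ln[(k_r/k_1)(1 − D₀(k_r−k_1)/(k_1 L₀))]
= [1/(1.10−0.352)] ln[(1.10/0.352)(1 − 2.35×0.7480/(0.352×8.57))]
= (1/0.7480) ln[3.125 × 0.4173] = 1.337 × ln(1.304) = 1.337 × 0.2655 = 0.3549 d.
L(t_c) = L₀ e^(−k_1 t_c) = 8.57 × 0.8826 = 7.564 mg/L, and at the critical point k_r D_c = k_1 L, so D_c = (0.352/1.10) × 7.564 = 2.420 mg/L.
Minimum DO = C_s − D_c = 8.70 − 2.420 = 6.280 mg/L.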